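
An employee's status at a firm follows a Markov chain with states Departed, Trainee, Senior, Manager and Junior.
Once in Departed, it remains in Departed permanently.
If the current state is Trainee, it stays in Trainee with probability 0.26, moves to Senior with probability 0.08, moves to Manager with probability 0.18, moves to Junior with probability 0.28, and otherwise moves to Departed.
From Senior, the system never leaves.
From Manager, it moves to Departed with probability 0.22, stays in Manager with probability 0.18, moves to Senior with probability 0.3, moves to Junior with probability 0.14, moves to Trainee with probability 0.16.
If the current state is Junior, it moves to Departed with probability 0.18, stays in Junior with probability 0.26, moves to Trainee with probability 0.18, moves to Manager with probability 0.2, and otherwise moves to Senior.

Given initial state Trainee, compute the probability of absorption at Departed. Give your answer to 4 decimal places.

0.5771

Let h(s) be the probability of absorption at Departed starting from transient state s. Then h(Departed) = 1 and h(Senior) = 0. By first-step analysis:
h(Trainee) = 0.2·1 + 0.26·h(Trainee) + 0.08·0 + 0.18·h(Manager) + 0.28·h(Junior)
h(Manager) = 0.22·1 + 0.16·h(Trainee) + 0.3·0 + 0.18·h(Manager) + 0.14·h(Junior)
h(Junior) = 0.18·1 + 0.18·h(Trainee) + 0.18·0 + 0.2·h(Manager) + 0.26·h(Junior)
Solving: h(Trainee) = 0.5771, h(Manager) = 0.4680, h(Junior) = 0.5101.
Starting from Trainee, the probability is 0.5771.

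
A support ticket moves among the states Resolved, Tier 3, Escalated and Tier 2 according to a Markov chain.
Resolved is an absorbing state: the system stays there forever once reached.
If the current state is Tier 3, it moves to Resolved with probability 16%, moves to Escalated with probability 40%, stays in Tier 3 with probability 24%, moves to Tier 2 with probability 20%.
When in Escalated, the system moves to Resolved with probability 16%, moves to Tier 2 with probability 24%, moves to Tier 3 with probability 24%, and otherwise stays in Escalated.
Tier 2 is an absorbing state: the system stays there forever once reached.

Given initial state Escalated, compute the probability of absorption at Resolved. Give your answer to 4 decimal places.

0.4098

Let h(s) be the probability of absorption at Resolved starting from transient state s. Then h(Resolved) = 1 and h(Tier 2) = 0. By first-step analysis:
h(Tier 3) = 0.16·1 + 0.24·h(Tier 3) + 0.4·h(Escalated) + 0.2·0
h(Escalated) = 0.16·1 + 0.24·h(Tier 3) + 0.36·h(Escalated) + 0.24·0
Solving: h(Tier 3) = 0.4262, h(Escalated) = 0.4098.
Starting from Escalated, the probability is 0.4098.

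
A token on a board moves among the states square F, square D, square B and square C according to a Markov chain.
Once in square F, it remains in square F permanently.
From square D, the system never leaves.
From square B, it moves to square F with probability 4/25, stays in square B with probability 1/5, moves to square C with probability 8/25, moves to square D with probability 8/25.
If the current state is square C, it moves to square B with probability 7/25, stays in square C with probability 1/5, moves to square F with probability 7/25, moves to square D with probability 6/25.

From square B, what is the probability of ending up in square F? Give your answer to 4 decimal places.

0.3953

Let h(s) be the probability of absorption at square F starting from transient state s. Then h(square F) = 1 and h(square D) = 0. By first-step analysis:
h(square B) = 0.16·1 + 0.32·0 + 0.2·h(square B) + 0.32·h(square C)
h(square C) = 0.28·1 + 0.24·0 + 0.28·h(square B) + 0.2·h(square C)
Solving: h(square B) = 0.3953, h(square C) = 0.4884.
Starting from square B, the probability is 0.3953.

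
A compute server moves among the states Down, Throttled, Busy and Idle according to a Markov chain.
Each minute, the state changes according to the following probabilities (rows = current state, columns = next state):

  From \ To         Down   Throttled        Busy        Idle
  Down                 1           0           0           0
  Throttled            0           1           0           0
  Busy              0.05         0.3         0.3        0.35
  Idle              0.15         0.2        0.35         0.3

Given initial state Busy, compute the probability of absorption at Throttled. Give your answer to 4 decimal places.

Let h(s) be the probability of absorption at Throttled starting from transient state s. Then h(Throttled) = 1 and h(Down) = 0. By first-step analysis:
h(Busy) = 0.05·0 + 0.3·1 + 0.3·h(Busy) + 0.35·h(Idle)
h(Idle) = 0.15·0 + 0.2·1 + 0.35·h(Busy) + 0.3·h(Idle)
Solving: h(Busy) = 0.7619, h(Idle) = 0.6667.
Starting from Busy, the probability is 0.7619.

0.7619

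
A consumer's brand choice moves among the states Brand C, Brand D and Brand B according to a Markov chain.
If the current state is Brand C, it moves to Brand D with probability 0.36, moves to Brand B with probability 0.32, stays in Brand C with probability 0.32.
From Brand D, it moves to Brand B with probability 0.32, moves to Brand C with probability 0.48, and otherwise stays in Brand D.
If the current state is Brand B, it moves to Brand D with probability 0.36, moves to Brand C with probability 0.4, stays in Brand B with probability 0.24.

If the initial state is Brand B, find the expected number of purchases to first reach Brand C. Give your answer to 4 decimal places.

2.3539

Let t(s) be the expected number of purchases to first reach Brand C from state s, with t(Brand C) = 0. Conditioning on the first purchase:
t(Brand D) = 1 + 0.2·t(Brand D) + 0.32·t(Brand B)
t(Brand B) = 1 + 0.36·t(Brand D) + 0.24·t(Brand B)
Solving: t(Brand D) = 2.1916, t(Brand B) = 2.3539.
Expected purchases from Brand B to Brand C: 2.3539.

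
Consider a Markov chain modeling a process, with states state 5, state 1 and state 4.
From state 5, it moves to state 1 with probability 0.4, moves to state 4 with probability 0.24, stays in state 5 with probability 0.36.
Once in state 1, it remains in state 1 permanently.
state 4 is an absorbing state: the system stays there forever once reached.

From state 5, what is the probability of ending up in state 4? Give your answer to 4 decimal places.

0.3750

Let h(s) be the probability of absorption at state 4 starting from transient state s. Then h(state 4) = 1 and h(state 1) = 0. By first-step analysis:
h(state 5) = 0.36·h(state 5) + 0.4·0 + 0.24·1
Solving: h(state 5) = 0.3750.
Starting from state 5, the probability is 0.3750.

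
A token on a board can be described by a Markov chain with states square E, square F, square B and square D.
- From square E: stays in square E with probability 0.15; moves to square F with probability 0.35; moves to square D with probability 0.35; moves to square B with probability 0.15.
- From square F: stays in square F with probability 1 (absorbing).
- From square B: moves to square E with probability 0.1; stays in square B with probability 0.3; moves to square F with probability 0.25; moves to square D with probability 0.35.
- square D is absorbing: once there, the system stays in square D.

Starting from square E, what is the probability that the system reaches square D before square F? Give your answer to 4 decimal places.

Let h(s) be the probability of absorption at square D starting from transient state s. Then h(square D) = 1 and h(square F) = 0. By first-step analysis:
h(square E) = 0.15·h(square E) + 0.35·0 + 0.15·h(square B) + 0.35·1
h(square B) = 0.1·h(square E) + 0.25·0 + 0.3·h(square B) + 0.35·1
Solving: h(square E) = 0.5129, h(square B) = 0.5733.
Starting from square E, the probability is 0.5129.

0.5129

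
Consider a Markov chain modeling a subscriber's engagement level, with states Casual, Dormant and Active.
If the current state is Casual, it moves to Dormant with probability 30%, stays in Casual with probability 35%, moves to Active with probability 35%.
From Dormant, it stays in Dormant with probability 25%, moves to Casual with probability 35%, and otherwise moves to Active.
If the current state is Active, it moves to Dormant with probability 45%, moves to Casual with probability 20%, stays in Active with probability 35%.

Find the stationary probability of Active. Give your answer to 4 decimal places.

Let the stationary distribution be π with π = πP and π_1 + π_2 + π_3 = 1.
π_1 = 0.35·π_1 + 0.35·π_2 + 0.2·π_3
π_2 = 0.3·π_1 + 0.25·π_2 + 0.45·π_3
Solving with the normalization constraint gives π = (0.2950, 0.3381, 0.3669).
So the stationary probability of Active is 0.3669.

0.3669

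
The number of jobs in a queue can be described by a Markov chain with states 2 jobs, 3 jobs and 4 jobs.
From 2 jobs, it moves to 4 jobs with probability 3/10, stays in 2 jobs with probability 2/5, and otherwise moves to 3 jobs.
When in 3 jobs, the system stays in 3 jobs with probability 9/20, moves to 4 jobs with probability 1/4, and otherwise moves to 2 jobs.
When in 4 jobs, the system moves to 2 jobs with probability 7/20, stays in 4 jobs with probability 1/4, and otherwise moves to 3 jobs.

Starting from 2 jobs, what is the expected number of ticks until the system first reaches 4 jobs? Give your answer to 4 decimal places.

Let t(s) be the expected number of ticks to first reach 4 jobs from state s, with t(4 jobs) = 0. Conditioning on the first tick:
t(2 jobs) = 1 + 0.4·t(2 jobs) + 0.3·t(3 jobs)
t(3 jobs) = 1 + 0.3·t(2 jobs) + 0.45·t(3 jobs)
Solving: t(2 jobs) = 3.5417, t(3 jobs) = 3.7500.
Expected ticks from 2 jobs to 4 jobs: 3.5417.

3.5417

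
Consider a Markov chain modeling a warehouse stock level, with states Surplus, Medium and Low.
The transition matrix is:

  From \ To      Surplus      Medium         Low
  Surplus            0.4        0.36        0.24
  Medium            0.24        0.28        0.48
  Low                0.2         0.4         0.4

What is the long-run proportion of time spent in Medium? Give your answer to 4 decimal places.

Let the stationary distribution be π with π = πP and π_1 + π_2 + π_3 = 1.
π_1 = 0.4·π_1 + 0.24·π_2 + 0.2·π_3
π_2 = 0.36·π_1 + 0.28·π_2 + 0.4·π_3
Solving with the normalization constraint gives π = (0.2674, 0.3476, 0.3850).
So the stationary probability of Medium is 0.3476.

0.3476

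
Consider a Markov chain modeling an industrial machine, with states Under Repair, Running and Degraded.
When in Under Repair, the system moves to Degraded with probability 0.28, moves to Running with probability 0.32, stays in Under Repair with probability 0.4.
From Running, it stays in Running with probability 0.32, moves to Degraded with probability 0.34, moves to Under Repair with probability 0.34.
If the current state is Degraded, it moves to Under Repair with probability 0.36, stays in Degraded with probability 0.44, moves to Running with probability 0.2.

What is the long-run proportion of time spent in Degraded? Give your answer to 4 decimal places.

Let the stationary distribution be π with π = πP and π_1 + π_2 + π_3 = 1.
π_1 = 0.4·π_1 + 0.34·π_2 + 0.36·π_3
π_2 = 0.32·π_1 + 0.32·π_2 + 0.2·π_3
Solving with the normalization constraint gives π = (0.3692, 0.2776, 0.3532).
So the stationary probability of Degraded is 0.3532.

0.3532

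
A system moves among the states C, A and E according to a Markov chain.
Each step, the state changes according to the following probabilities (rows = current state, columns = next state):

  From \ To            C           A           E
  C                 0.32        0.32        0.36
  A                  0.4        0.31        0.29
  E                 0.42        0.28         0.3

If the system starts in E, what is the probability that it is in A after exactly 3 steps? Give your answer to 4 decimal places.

0.3041

Propagate the distribution vector 3 steps from E.
After 0 steps: (0.0000, 0.0000, 1.0000)
After 1 step: (0.4200, 0.2800, 0.3000)
After 2 steps: (0.3724, 0.3052, 0.3224)
After 3 steps: (0.3767, 0.3041, 0.3193)
P(in A after 3 steps) = 0.3041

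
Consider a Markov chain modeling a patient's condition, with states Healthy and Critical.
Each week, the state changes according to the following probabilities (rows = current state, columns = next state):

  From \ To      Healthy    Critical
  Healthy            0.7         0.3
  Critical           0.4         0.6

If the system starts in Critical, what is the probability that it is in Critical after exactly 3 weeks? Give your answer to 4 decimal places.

0.4440

Propagate the distribution vector 3 weeks from Critical.
After 0 weeks: (0.0000, 1.0000)
After 1 week: (0.4000, 0.6000)
After 2 weeks: (0.5200, 0.4800)
After 3 weeks: (0.5560, 0.4440)
P(in Critical after 3 weeks) = 0.4440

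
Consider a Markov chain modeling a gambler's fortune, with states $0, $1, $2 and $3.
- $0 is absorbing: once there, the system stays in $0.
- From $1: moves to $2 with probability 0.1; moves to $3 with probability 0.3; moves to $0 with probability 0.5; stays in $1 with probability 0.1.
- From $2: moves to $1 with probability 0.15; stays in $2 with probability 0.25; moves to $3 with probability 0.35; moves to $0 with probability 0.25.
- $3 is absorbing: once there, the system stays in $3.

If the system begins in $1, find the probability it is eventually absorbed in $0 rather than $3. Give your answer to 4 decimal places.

0.6061

Let h(s) be the probability of absorption at $0 starting from transient state s. Then h($0) = 1 and h($3) = 0. By first-step analysis:
h($1) = 0.5·1 + 0.1·h($1) + 0.1·h($2) + 0.3·0
h($2) = 0.25·1 + 0.15·h($1) + 0.25·h($2) + 0.35·0
Solving: h($1) = 0.6061, h($2) = 0.4545.
Starting from $1, the probability is 0.6061.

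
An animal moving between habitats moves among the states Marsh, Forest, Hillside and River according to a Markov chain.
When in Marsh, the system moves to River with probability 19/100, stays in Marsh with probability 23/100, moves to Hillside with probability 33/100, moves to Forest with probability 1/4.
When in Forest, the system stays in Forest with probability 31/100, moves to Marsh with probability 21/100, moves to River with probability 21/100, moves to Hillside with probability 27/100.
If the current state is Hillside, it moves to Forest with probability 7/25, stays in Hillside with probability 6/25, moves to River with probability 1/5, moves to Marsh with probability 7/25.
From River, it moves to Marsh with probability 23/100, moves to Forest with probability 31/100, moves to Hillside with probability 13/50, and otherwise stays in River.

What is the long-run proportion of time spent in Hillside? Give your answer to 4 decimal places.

0.2741

Let the stationary distribution be π with π = πP and π_1 + π_2 + π_3 + π_4 = 1.
π_1 = 0.23·π_1 + 0.21·π_2 + 0.28·π_3 + 0.23·π_4
π_2 = 0.25·π_1 + 0.31·π_2 + 0.28·π_3 + 0.31·π_4
π_3 = 0.33·π_1 + 0.27·π_2 + 0.24·π_3 + 0.26·π_4
Solving with the normalization constraint gives π = (0.2380, 0.2875, 0.2741, 0.2005).
So the stationary probability of Hillside is 0.2741.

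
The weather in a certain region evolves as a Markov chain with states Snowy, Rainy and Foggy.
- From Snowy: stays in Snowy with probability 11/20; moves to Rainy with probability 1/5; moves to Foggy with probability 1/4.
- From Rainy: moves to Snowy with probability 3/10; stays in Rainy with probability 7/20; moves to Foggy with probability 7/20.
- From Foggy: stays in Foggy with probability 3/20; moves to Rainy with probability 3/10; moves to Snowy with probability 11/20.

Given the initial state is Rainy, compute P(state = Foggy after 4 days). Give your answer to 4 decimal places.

0.2514

Propagate the distribution vector 4 days from Rainy.
After 0 days: (0.0000, 1.0000, 0.0000)
After 1 day: (0.3000, 0.3500, 0.3500)
After 2 days: (0.4625, 0.2875, 0.2500)
After 3 days: (0.4781, 0.2681, 0.2538)
After 4 days: (0.4830, 0.2656, 0.2514)
P(in Foggy after 4 days) = 0.2514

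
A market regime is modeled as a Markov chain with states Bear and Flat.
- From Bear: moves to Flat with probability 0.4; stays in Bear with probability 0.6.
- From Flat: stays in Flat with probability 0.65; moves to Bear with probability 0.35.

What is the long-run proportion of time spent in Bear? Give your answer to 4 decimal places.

Let the stationary distribution be π with π = πP and π_1 + π_2 = 1.
π_1 = 0.6·π_1 + 0.35·π_2
Solving with the normalization constraint gives π = (0.4667, 0.5333).
So the stationary probability of Bear is 0.4667.

0.4667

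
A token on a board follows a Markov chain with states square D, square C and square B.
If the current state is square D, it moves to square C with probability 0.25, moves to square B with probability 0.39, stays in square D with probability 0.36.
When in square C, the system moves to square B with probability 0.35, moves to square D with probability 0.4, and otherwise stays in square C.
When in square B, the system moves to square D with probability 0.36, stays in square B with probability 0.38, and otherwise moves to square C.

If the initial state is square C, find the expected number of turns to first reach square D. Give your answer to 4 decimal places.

2.5936

Let t(s) be the expected number of turns to first reach square D from state s, with t(square D) = 0. Conditioning on the first turn:
t(square C) = 1 + 0.25·t(square C) + 0.35·t(square B)
t(square B) = 1 + 0.26·t(square C) + 0.38·t(square B)
Solving: t(square C) = 2.5936, t(square B) = 2.7005.
Expected turns from square C to square D: 2.5936.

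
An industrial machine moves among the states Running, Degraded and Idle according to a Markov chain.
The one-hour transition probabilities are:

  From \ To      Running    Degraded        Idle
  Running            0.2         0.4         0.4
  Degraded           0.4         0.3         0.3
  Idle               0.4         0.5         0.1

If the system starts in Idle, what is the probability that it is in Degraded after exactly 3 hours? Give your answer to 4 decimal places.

Propagate the distribution vector 3 hours from Idle.
After 0 hours: (0.0000, 0.0000, 1.0000)
After 1 hour: (0.4000, 0.5000, 0.1000)
After 2 hours: (0.3200, 0.3600, 0.3200)
After 3 hours: (0.3360, 0.3960, 0.2680)
P(in Degraded after 3 hours) = 0.3960

0.3960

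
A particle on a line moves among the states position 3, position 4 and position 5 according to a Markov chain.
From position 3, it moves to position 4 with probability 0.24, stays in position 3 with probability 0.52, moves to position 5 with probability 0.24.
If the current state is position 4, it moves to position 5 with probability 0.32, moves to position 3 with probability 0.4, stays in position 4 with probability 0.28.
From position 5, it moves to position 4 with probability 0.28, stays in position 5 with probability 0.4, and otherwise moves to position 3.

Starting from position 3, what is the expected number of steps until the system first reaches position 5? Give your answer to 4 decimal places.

Let t(s) be the expected number of steps to first reach position 5 from state s, with t(position 5) = 0. Conditioning on the first step:
t(position 3) = 1 + 0.52·t(position 3) + 0.24·t(position 4)
t(position 4) = 1 + 0.4·t(position 3) + 0.28·t(position 4)
Solving: t(position 3) = 3.8462, t(position 4) = 3.5256.
Expected steps from position 3 to position 5: 3.8462.

3.8462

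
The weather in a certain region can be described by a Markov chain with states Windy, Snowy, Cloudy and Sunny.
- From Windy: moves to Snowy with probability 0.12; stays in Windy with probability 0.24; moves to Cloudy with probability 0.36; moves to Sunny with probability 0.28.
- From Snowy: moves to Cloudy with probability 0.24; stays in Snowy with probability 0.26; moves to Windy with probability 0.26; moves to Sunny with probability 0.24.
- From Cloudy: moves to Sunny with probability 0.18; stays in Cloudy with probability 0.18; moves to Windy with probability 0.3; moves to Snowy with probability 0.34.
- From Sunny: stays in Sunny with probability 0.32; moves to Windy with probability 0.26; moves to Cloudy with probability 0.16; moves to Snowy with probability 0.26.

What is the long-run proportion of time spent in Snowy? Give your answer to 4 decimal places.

0.2420

Let the stationary distribution be π with π = πP and π_1 + π_2 + π_3 + π_4 = 1.
π_1 = 0.24·π_1 + 0.26·π_2 + 0.3·π_3 + 0.26·π_4
π_2 = 0.12·π_1 + 0.26·π_2 + 0.34·π_3 + 0.26·π_4
π_3 = 0.36·π_1 + 0.24·π_2 + 0.18·π_3 + 0.16·π_4
Solving with the normalization constraint gives π = (0.2642, 0.2420, 0.2369, 0.2569).
So the stationary probability of Snowy is 0.2420.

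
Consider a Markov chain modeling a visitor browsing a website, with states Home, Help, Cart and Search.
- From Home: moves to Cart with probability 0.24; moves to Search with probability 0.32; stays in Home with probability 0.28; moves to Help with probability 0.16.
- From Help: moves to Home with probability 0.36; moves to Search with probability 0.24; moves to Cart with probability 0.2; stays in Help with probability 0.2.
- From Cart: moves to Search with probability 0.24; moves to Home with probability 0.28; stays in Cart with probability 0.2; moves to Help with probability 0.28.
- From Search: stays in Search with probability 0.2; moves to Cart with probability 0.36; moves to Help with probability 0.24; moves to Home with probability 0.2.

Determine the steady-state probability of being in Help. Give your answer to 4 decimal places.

Let the stationary distribution be π with π = πP and π_1 + π_2 + π_3 + π_4 = 1.
π_1 = 0.28·π_1 + 0.36·π_2 + 0.28·π_3 + 0.2·π_4
π_2 = 0.16·π_1 + 0.2·π_2 + 0.28·π_3 + 0.24·π_4
π_3 = 0.24·π_1 + 0.2·π_2 + 0.2·π_3 + 0.36·π_4
Solving with the normalization constraint gives π = (0.2774, 0.2191, 0.2514, 0.2521).
So the stationary probability of Help is 0.2191.

0.2191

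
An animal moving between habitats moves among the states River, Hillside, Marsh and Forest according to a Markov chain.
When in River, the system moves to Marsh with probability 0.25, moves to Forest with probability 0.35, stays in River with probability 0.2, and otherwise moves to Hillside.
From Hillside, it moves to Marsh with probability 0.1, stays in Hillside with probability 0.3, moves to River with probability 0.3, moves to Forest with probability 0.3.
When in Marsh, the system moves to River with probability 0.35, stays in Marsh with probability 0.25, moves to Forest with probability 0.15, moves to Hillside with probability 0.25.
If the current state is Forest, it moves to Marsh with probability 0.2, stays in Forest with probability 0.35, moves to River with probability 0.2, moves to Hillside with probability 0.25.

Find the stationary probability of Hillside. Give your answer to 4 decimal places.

Let the stationary distribution be π with π = πP and π_1 + π_2 + π_3 + π_4 = 1.
π_1 = 0.2·π_1 + 0.3·π_2 + 0.35·π_3 + 0.2·π_4
π_2 = 0.2·π_1 + 0.3·π_2 + 0.25·π_3 + 0.25·π_4
π_3 = 0.25·π_1 + 0.1·π_2 + 0.25·π_3 + 0.2·π_4
Solving with the normalization constraint gives π = (0.2546, 0.2498, 0.1976, 0.2980).
So the stationary probability of Hillside is 0.2498.

0.2498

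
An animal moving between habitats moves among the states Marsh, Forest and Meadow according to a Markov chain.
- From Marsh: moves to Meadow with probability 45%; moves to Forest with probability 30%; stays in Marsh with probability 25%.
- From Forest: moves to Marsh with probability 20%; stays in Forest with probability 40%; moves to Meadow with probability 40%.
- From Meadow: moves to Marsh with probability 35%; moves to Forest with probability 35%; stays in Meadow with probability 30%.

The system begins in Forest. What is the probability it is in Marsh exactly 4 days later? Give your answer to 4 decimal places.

0.2699

Propagate the distribution vector 4 days from Forest.
After 0 days: (0.0000, 1.0000, 0.0000)
After 1 day: (0.2000, 0.4000, 0.4000)
After 2 days: (0.2700, 0.3600, 0.3700)
After 3 days: (0.2690, 0.3545, 0.3765)
After 4 days: (0.2699, 0.3543, 0.3758)
P(in Marsh after 4 days) = 0.2699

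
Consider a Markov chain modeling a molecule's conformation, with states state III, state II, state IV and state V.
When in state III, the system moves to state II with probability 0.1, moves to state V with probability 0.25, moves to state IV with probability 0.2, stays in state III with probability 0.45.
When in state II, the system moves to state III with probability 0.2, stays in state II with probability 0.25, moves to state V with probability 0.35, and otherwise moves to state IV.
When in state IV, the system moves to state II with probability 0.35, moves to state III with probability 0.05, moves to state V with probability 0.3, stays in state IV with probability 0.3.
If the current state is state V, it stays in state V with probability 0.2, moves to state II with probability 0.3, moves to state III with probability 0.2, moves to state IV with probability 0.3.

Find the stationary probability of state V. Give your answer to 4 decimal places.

Let the stationary distribution be π with π = πP and π_1 + π_2 + π_3 + π_4 = 1.
π_1 = 0.45·π_1 + 0.2·π_2 + 0.05·π_3 + 0.2·π_4
π_2 = 0.1·π_1 + 0.25·π_2 + 0.35·π_3 + 0.3·π_4
π_3 = 0.2·π_1 + 0.2·π_2 + 0.3·π_3 + 0.3·π_4
Solving with the normalization constraint gives π = (0.2161, 0.2566, 0.2527, 0.2746).
So the stationary probability of state V is 0.2746.

0.2746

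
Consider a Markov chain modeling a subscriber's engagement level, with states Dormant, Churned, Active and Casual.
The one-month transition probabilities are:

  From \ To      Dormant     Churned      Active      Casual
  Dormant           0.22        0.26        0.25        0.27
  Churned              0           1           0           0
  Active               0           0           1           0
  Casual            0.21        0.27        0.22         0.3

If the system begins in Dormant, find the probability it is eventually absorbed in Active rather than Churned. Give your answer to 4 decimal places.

Let h(s) be the probability of absorption at Active starting from transient state s. Then h(Active) = 1 and h(Churned) = 0. By first-step analysis:
h(Dormant) = 0.22·h(Dormant) + 0.26·0 + 0.25·1 + 0.27·h(Casual)
h(Casual) = 0.21·h(Dormant) + 0.27·0 + 0.22·1 + 0.3·h(Casual)
Solving: h(Dormant) = 0.4791, h(Casual) = 0.4580.
Starting from Dormant, the probability is 0.4791.

0.4791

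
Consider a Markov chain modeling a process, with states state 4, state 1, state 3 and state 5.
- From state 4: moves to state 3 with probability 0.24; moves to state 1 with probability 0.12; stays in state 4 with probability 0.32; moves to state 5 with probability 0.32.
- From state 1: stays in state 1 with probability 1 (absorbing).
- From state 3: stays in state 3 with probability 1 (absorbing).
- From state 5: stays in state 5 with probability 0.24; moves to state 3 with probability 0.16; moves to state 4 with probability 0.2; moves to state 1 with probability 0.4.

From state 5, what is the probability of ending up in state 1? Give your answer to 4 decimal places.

Let h(s) be the probability of absorption at state 1 starting from transient state s. Then h(state 1) = 1 and h(state 3) = 0. By first-step analysis:
h(state 4) = 0.32·h(state 4) + 0.12·1 + 0.24·0 + 0.32·h(state 5)
h(state 5) = 0.2·h(state 4) + 0.4·1 + 0.16·0 + 0.24·h(state 5)
Solving: h(state 4) = 0.4841, h(state 5) = 0.6537.
Starting from state 5, the probability is 0.6537.

0.6537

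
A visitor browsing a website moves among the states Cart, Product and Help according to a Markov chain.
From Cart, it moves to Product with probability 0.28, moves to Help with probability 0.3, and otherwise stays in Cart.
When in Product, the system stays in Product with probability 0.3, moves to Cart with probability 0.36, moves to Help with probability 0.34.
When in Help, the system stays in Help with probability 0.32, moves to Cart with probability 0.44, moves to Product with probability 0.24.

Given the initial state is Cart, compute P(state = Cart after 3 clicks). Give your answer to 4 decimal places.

Propagate the distribution vector 3 clicks from Cart.
After 0 clicks: (1.0000, 0.0000, 0.0000)
After 1 click: (0.4200, 0.2800, 0.3000)
After 2 clicks: (0.4092, 0.2736, 0.3172)
After 3 clicks: (0.4099, 0.2728, 0.3173)
P(in Cart after 3 clicks) = 0.4099

0.4099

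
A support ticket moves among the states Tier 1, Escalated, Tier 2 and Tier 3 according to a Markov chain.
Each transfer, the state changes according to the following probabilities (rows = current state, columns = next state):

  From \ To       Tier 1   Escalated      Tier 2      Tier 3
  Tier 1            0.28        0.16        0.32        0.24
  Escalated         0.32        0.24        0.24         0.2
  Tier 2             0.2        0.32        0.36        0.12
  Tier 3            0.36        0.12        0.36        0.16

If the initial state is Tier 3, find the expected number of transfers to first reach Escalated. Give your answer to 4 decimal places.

4.9748

Let t(s) be the expected number of transfers to first reach Escalated from state s, with t(Escalated) = 0. Conditioning on the first transfer:
t(Tier 1) = 1 + 0.28·t(Tier 1) + 0.32·t(Tier 2) + 0.24·t(Tier 3)
t(Tier 2) = 1 + 0.2·t(Tier 1) + 0.36·t(Tier 2) + 0.12·t(Tier 3)
t(Tier 3) = 1 + 0.36·t(Tier 1) + 0.36·t(Tier 2) + 0.16·t(Tier 3)
Solving: t(Tier 1) = 4.8265, t(Tier 2) = 4.0036, t(Tier 3) = 4.9748.
Expected transfers from Tier 3 to Escalated: 4.9748.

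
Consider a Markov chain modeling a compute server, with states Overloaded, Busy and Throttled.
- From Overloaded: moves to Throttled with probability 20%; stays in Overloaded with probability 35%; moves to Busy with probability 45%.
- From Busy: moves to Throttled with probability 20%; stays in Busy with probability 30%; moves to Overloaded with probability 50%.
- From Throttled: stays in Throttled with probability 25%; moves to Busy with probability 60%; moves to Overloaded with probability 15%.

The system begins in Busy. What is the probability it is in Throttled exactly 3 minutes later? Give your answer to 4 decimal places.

0.2105

Propagate the distribution vector 3 minutes from Busy.
After 0 minutes: (0.0000, 1.0000, 0.0000)
After 1 minute: (0.5000, 0.3000, 0.2000)
After 2 minutes: (0.3550, 0.4350, 0.2100)
After 3 minutes: (0.3733, 0.4163, 0.2105)
P(in Throttled after 3 minutes) = 0.2105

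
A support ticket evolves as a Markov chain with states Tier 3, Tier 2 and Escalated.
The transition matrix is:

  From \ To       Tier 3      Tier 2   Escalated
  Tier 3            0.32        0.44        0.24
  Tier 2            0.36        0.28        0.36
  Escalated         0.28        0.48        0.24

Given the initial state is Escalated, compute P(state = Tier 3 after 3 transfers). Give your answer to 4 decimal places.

0.3230

Propagate the distribution vector 3 transfers from Escalated.
After 0 transfers: (0.0000, 0.0000, 1.0000)
After 1 transfer: (0.2800, 0.4800, 0.2400)
After 2 transfers: (0.3296, 0.3728, 0.2976)
After 3 transfers: (0.3230, 0.3923, 0.2847)
P(in Tier 3 after 3 transfers) = 0.3230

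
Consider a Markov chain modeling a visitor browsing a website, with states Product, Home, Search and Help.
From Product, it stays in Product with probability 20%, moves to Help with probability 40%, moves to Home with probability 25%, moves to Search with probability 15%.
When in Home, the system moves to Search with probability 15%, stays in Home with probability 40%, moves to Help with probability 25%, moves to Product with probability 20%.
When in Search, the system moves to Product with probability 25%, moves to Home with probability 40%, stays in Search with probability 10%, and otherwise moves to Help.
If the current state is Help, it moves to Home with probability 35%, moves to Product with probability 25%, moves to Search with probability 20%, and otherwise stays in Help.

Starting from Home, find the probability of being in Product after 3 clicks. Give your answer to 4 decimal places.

Propagate the distribution vector 3 clicks from Home.
After 0 clicks: (0.0000, 1.0000, 0.0000, 0.0000)
After 1 click: (0.2000, 0.4000, 0.1500, 0.2500)
After 2 clicks: (0.2200, 0.3575, 0.1550, 0.2675)
After 3 clicks: (0.2211, 0.3536, 0.1556, 0.2696)
P(in Product after 3 clicks) = 0.2211

0.2211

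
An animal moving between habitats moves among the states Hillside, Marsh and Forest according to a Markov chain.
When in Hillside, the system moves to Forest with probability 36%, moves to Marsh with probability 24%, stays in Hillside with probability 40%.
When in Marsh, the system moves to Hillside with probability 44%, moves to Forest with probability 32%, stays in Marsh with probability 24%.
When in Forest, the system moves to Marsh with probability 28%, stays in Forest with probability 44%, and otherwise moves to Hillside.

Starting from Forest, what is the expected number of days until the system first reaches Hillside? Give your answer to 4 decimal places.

Let t(s) be the expected number of days to first reach Hillside from state s, with t(Hillside) = 0. Conditioning on the first day:
t(Marsh) = 1 + 0.24·t(Marsh) + 0.32·t(Forest)
t(Forest) = 1 + 0.28·t(Marsh) + 0.44·t(Forest)
Solving: t(Marsh) = 2.6190, t(Forest) = 3.0952.
Expected days from Forest to Hillside: 3.0952.

3.0952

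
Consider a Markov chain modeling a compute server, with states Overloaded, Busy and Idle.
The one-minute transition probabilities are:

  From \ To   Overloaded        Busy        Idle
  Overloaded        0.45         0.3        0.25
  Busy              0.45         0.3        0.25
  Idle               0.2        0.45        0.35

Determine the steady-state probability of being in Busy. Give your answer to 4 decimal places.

0.3417

Let the stationary distribution be π with π = πP and π_1 + π_2 + π_3 = 1.
π_1 = 0.45·π_1 + 0.45·π_2 + 0.2·π_3
π_2 = 0.3·π_1 + 0.3·π_2 + 0.45·π_3
Solving with the normalization constraint gives π = (0.3806, 0.3417, 0.2778).
So the stationary probability of Busy is 0.3417.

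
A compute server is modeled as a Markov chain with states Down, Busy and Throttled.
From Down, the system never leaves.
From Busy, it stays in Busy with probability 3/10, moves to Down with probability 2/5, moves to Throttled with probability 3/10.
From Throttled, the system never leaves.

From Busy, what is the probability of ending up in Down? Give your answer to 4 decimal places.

Let h(s) be the probability of absorption at Down starting from transient state s. Then h(Down) = 1 and h(Throttled) = 0. By first-step analysis:
h(Busy) = 0.4·1 + 0.3·h(Busy) + 0.3·0
Solving: h(Busy) = 0.5714.
Starting from Busy, the probability is 0.5714.

0.5714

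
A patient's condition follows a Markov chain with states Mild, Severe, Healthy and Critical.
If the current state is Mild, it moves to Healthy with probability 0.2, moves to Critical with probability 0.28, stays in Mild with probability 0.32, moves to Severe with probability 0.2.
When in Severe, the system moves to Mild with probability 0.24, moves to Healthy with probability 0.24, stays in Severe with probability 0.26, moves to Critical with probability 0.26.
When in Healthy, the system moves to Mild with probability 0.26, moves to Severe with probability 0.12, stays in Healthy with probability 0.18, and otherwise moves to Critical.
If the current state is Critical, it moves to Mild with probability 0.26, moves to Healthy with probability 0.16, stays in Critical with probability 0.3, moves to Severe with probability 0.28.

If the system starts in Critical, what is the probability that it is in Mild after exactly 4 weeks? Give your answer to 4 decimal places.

0.2718

Propagate the distribution vector 4 weeks from Critical.
After 0 weeks: (0.0000, 0.0000, 0.0000, 1.0000)
After 1 week: (0.2600, 0.2800, 0.1600, 0.3000)
After 2 weeks: (0.2700, 0.2280, 0.1960, 0.3060)
After 3 weeks: (0.2716, 0.2225, 0.1930, 0.3129)
After 4 weeks: (0.2718, 0.2229, 0.1925, 0.3127)
P(in Mild after 4 weeks) = 0.2718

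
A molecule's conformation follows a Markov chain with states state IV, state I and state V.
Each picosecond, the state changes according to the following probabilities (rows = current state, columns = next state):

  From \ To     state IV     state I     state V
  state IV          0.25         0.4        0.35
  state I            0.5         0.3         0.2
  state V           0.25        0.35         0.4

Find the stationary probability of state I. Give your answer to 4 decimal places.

0.3494

Let the stationary distribution be π with π = πP and π_1 + π_2 + π_3 = 1.
π_1 = 0.25·π_1 + 0.5·π_2 + 0.25·π_3
π_2 = 0.4·π_1 + 0.3·π_2 + 0.35·π_3
Solving with the normalization constraint gives π = (0.3373, 0.3494, 0.3133).
So the stationary probability of state I is 0.3494.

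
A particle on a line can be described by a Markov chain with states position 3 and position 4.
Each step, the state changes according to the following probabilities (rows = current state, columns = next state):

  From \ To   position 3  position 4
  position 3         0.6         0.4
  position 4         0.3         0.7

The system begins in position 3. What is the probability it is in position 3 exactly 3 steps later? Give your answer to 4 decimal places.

0.4440

Propagate the distribution vector 3 steps from position 3.
After 0 steps: (1.0000, 0.0000)
After 1 step: (0.6000, 0.4000)
After 2 steps: (0.4800, 0.5200)
After 3 steps: (0.4440, 0.5560)
P(in position 3 after 3 steps) = 0.4440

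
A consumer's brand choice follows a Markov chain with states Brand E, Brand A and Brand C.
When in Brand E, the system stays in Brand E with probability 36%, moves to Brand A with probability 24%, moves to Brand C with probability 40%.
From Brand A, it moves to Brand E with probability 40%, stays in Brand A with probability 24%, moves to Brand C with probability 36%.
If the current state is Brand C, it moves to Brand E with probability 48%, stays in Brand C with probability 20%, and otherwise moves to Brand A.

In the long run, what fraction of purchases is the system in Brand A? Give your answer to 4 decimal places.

Let the stationary distribution be π with π = πP and π_1 + π_2 + π_3 = 1.
π_1 = 0.36·π_1 + 0.4·π_2 + 0.48·π_3
π_2 = 0.24·π_1 + 0.24·π_2 + 0.32·π_3
Solving with the normalization constraint gives π = (0.4096, 0.2660, 0.3245).
So the stationary probability of Brand A is 0.2660.

0.2660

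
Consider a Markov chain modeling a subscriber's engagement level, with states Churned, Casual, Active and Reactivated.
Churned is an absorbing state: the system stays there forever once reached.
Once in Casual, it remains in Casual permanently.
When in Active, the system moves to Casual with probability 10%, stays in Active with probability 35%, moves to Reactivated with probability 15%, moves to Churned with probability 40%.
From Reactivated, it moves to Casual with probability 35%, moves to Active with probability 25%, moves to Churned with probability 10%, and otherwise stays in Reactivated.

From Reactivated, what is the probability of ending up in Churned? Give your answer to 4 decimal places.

0.3952

Let h(s) be the probability of absorption at Churned starting from transient state s. Then h(Churned) = 1 and h(Casual) = 0. By first-step analysis:
h(Active) = 0.4·1 + 0.1·0 + 0.35·h(Active) + 0.15·h(Reactivated)
h(Reactivated) = 0.1·1 + 0.35·0 + 0.25·h(Active) + 0.3·h(Reactivated)
Solving: h(Active) = 0.7066, h(Reactivated) = 0.3952.
Starting from Reactivated, the probability is 0.3952.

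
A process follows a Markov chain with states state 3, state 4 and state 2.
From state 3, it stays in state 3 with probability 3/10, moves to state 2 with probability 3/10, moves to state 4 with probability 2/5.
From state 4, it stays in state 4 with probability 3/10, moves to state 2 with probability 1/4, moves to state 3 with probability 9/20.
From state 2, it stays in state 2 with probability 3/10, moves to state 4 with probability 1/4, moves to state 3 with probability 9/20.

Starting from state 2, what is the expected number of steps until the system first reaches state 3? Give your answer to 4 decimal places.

2.2222

Let t(s) be the expected number of steps to first reach state 3 from state s, with t(state 3) = 0. Conditioning on the first step:
t(state 4) = 1 + 0.3·t(state 4) + 0.25·t(state 2)
t(state 2) = 1 + 0.25·t(state 4) + 0.3·t(state 2)
Solving: t(state 4) = 2.2222, t(state 2) = 2.2222.
Expected steps from state 2 to state 3: 2.2222.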